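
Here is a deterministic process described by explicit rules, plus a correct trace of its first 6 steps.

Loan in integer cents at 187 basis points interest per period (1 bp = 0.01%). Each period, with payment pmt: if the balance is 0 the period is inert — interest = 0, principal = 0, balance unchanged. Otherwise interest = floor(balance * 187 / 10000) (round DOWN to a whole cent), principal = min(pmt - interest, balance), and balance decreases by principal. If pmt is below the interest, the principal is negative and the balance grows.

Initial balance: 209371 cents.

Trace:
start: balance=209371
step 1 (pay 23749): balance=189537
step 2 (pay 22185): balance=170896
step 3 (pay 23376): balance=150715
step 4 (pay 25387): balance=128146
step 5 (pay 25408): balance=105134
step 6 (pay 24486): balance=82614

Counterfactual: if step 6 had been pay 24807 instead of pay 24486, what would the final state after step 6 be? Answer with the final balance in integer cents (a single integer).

(re-executing from step 6 with the substitution; state before step 6: balance=105134)
step 6 (pay 24807): balance=82293

82293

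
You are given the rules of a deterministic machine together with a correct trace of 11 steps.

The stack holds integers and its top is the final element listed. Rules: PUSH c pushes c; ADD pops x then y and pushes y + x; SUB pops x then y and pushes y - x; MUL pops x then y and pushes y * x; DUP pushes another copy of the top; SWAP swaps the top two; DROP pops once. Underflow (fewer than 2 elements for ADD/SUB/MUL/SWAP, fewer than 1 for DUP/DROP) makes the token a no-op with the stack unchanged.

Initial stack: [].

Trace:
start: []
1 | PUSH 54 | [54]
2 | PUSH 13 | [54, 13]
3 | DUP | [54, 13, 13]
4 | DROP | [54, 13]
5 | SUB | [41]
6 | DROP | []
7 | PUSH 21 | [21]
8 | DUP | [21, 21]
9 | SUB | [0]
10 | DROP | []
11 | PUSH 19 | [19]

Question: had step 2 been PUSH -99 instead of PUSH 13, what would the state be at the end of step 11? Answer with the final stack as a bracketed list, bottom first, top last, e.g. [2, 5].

[19]

(re-executing from step 2 with the substitution; state before step 2: [54])
2 | PUSH -99 | [54, -99]
3 | DUP | [54, -99, -99]
4 | DROP | [54, -99]
5 | SUB | [153]
6 | DROP | []
7 | PUSH 21 | [21]
8 | DUP | [21, 21]
9 | SUB | [0]
10 | DROP | []
11 | PUSH 19 | [19]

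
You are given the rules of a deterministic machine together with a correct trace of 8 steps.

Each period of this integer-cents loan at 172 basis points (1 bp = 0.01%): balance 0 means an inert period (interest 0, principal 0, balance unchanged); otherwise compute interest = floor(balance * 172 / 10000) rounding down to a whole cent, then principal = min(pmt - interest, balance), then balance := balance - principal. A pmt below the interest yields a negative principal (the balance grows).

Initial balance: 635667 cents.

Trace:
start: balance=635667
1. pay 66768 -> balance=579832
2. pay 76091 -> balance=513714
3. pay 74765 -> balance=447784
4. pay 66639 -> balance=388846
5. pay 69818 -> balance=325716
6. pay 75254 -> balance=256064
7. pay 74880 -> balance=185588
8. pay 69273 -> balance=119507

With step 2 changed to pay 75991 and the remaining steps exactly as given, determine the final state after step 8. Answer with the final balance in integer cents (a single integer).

119617

(re-executing from step 2 with the substitution; state before step 2: balance=579832)
2. pay 75991 -> balance=513814
3. pay 74765 -> balance=447886
4. pay 66639 -> balance=388950
5. pay 69818 -> balance=325821
6. pay 75254 -> balance=256171
7. pay 74880 -> balance=185697
8. pay 69273 -> balance=119617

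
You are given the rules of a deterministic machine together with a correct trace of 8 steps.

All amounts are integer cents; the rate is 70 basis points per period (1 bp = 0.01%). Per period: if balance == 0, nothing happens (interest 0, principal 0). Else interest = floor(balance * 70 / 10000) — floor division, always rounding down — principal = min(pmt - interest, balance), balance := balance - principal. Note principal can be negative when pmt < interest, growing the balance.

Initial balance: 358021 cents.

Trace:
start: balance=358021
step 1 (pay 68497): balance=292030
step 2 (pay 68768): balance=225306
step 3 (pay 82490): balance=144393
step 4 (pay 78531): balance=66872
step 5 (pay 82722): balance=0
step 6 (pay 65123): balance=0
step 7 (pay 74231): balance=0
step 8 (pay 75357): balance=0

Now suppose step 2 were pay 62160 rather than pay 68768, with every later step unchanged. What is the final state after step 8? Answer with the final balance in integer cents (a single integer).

0

(re-executing from step 2 with the substitution; state before step 2: balance=292030)
step 2 (pay 62160): balance=231914
step 3 (pay 82490): balance=151047
step 4 (pay 78531): balance=73573
step 5 (pay 82722): balance=0
step 6 (pay 65123): balance=0
step 7 (pay 74231): balance=0
step 8 (pay 75357): balance=0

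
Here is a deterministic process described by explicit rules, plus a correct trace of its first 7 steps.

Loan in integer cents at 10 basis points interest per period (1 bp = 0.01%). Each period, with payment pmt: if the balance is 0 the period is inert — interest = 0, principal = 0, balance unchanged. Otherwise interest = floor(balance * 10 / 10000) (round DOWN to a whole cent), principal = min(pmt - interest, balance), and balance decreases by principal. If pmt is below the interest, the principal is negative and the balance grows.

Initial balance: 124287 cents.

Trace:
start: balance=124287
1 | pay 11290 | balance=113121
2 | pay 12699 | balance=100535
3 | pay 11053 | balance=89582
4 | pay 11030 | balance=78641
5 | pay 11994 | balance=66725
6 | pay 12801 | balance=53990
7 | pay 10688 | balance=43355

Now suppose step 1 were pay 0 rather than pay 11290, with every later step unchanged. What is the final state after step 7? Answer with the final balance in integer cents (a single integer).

54713

(re-executing from step 1 with the substitution; state before step 1: balance=124287)
1 | pay 0 | balance=124411
2 | pay 12699 | balance=111836
3 | pay 11053 | balance=100894
4 | pay 11030 | balance=89964
5 | pay 11994 | balance=78059
6 | pay 12801 | balance=65336
7 | pay 10688 | balance=54713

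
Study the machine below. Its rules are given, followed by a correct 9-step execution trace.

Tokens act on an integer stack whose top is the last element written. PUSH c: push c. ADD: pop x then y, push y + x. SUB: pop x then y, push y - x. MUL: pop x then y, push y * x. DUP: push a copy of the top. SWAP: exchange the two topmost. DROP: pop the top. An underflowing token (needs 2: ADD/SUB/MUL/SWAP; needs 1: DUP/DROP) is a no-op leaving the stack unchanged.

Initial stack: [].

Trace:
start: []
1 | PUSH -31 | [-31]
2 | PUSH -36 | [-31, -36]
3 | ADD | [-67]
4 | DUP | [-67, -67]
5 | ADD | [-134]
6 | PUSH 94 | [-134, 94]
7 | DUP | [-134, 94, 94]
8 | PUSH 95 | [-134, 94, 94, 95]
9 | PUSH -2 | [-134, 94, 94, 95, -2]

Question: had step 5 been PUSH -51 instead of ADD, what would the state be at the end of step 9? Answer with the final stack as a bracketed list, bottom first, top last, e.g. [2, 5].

(re-executing from step 5 with the substitution; state before step 5: [-67, -67])
5 | PUSH -51 | [-67, -67, -51]
6 | PUSH 94 | [-67, -67, -51, 94]
7 | DUP | [-67, -67, -51, 94, 94]
8 | PUSH 95 | [-67, -67, -51, 94, 94, 95]
9 | PUSH -2 | [-67, -67, -51, 94, 94, 95, -2]

[-67, -67, -51, 94, 94, 95, -2]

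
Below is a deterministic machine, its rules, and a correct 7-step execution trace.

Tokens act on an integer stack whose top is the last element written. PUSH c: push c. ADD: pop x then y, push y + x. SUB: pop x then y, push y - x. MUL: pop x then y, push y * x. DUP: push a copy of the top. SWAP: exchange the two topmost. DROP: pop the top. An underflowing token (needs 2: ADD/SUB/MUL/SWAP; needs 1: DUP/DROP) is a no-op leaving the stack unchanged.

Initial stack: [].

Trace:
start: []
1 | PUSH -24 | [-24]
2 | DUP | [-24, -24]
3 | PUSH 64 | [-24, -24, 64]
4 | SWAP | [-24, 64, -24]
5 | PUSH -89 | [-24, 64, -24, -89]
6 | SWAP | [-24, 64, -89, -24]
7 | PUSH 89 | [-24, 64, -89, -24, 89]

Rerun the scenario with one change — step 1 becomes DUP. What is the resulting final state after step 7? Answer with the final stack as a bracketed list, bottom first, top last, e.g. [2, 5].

(re-executing from step 1 with the substitution; state before step 1: [])
1 | DUP | []
2 | DUP | []
3 | PUSH 64 | [64]
4 | SWAP | [64]
5 | PUSH -89 | [64, -89]
6 | SWAP | [-89, 64]
7 | PUSH 89 | [-89, 64, 89]

[-89, 64, 89]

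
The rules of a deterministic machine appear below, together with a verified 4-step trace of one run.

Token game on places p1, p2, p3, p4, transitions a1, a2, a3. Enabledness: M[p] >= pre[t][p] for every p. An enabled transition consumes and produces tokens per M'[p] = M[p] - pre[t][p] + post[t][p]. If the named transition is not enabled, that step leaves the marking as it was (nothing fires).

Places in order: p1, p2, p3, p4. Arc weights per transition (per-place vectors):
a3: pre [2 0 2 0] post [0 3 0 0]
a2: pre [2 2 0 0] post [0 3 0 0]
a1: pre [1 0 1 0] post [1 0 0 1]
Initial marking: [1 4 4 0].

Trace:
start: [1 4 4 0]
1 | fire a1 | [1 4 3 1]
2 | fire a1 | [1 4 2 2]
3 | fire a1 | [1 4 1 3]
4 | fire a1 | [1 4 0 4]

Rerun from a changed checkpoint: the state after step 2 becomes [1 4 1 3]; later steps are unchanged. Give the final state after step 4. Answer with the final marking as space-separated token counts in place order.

1 4 0 4

state after step 2 := [1 4 1 3]
3 | fire a1 | [1 4 0 4]
4 | fire a1 | [1 4 0 4]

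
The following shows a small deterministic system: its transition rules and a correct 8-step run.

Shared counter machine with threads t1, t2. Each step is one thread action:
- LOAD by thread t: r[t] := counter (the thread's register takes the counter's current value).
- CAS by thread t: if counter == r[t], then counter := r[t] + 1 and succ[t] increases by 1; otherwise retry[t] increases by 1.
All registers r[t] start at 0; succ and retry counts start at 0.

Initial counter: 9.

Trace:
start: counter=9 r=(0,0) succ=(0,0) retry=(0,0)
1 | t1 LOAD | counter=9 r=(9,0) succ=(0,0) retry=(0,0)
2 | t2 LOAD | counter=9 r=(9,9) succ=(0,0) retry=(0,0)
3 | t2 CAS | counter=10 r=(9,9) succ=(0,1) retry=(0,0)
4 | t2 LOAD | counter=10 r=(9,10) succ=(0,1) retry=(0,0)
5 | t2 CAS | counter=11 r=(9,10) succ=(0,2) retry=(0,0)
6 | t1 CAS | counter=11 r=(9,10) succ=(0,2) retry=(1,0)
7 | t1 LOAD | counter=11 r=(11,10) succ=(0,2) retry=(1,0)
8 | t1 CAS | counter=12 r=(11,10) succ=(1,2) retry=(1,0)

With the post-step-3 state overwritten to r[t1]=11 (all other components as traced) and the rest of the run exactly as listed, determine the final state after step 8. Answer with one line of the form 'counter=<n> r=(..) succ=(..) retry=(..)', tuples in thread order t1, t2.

state after step 3 := counter=10 r=(11,9) succ=(0,1) retry=(0,0)
4 | t2 LOAD | counter=10 r=(11,10) succ=(0,1) retry=(0,0)
5 | t2 CAS | counter=11 r=(11,10) succ=(0,2) retry=(0,0)
6 | t1 CAS | counter=12 r=(11,10) succ=(1,2) retry=(0,0)
7 | t1 LOAD | counter=12 r=(12,10) succ=(1,2) retry=(0,0)
8 | t1 CAS | counter=13 r=(12,10) succ=(2,2) retry=(0,0)

counter=13 r=(12,10) succ=(2,2) retry=(0,0)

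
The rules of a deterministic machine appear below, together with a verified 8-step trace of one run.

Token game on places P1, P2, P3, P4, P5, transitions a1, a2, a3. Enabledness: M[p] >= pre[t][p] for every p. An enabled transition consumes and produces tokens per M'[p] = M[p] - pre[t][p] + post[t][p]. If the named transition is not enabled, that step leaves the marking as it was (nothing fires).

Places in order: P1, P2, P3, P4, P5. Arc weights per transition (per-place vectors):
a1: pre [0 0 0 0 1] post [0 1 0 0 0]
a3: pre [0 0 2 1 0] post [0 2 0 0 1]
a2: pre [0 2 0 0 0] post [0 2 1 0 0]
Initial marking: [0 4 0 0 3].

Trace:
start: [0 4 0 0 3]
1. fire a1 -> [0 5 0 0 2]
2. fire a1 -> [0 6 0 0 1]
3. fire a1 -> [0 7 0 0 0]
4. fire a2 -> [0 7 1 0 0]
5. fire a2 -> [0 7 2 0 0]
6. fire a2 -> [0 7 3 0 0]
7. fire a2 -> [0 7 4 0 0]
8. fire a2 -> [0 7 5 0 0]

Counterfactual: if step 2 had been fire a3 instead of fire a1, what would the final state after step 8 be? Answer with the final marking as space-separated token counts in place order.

(re-executing from step 2 with the substitution; state before step 2: [0 5 0 0 2])
2. fire a3 -> [0 5 0 0 2]
3. fire a1 -> [0 6 0 0 1]
4. fire a2 -> [0 6 1 0 1]
5. fire a2 -> [0 6 2 0 1]
6. fire a2 -> [0 6 3 0 1]
7. fire a2 -> [0 6 4 0 1]
8. fire a2 -> [0 6 5 0 1]

0 6 5 0 1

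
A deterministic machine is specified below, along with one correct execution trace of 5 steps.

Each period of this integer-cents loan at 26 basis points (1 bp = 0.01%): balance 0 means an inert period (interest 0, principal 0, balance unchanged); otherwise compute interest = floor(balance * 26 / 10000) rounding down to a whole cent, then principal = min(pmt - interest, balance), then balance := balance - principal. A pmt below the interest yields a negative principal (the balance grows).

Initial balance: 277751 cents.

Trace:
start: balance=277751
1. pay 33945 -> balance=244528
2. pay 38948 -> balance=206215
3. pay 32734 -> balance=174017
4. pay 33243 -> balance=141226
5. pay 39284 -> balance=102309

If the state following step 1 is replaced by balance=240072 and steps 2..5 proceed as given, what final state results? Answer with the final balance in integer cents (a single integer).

97806

state after step 1 := balance=240072
2. pay 38948 -> balance=201748
3. pay 32734 -> balance=169538
4. pay 33243 -> balance=136735
5. pay 39284 -> balance=97806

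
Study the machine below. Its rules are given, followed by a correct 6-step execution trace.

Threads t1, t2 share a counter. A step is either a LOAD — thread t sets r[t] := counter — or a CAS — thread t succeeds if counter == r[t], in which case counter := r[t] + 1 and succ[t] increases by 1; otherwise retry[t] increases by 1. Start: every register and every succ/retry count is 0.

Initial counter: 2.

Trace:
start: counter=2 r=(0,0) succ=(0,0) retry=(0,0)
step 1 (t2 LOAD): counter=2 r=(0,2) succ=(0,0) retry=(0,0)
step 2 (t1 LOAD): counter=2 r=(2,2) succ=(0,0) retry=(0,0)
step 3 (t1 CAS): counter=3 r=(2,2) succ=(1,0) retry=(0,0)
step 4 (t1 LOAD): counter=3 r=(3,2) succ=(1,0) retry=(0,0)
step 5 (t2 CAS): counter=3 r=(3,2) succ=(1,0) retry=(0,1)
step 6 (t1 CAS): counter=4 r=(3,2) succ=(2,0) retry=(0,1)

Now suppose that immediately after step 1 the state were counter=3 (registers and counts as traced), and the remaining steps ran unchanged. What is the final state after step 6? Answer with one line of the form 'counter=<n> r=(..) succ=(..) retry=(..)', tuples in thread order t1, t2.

counter=5 r=(4,2) succ=(2,0) retry=(0,1)

state after step 1 := counter=3 r=(0,2) succ=(0,0) retry=(0,0)
step 2 (t1 LOAD): counter=3 r=(3,2) succ=(0,0) retry=(0,0)
step 3 (t1 CAS): counter=4 r=(3,2) succ=(1,0) retry=(0,0)
step 4 (t1 LOAD): counter=4 r=(4,2) succ=(1,0) retry=(0,0)
step 5 (t2 CAS): counter=4 r=(4,2) succ=(1,0) retry=(0,1)
step 6 (t1 CAS): counter=5 r=(4,2) succ=(2,0) retry=(0,1)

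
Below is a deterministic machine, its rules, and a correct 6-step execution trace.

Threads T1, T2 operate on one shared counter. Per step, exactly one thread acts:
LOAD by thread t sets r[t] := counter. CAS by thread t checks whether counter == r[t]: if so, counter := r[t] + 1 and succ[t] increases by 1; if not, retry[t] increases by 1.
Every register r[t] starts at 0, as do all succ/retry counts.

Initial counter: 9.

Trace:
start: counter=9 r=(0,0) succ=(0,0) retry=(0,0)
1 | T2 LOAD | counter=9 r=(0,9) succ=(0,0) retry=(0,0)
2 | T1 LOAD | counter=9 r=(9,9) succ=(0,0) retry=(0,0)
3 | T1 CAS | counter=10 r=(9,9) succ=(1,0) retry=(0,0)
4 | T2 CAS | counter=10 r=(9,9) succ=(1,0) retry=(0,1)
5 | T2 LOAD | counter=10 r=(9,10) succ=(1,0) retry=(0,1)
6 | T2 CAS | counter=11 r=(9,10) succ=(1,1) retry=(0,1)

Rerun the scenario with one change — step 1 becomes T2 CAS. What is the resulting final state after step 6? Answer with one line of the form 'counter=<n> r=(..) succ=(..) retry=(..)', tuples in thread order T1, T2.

(re-executing from step 1 with the substitution; state before step 1: counter=9 r=(0,0) succ=(0,0) retry=(0,0))
1 | T2 CAS | counter=9 r=(0,0) succ=(0,0) retry=(0,1)
2 | T1 LOAD | counter=9 r=(9,0) succ=(0,0) retry=(0,1)
3 | T1 CAS | counter=10 r=(9,0) succ=(1,0) retry=(0,1)
4 | T2 CAS | counter=10 r=(9,0) succ=(1,0) retry=(0,2)
5 | T2 LOAD | counter=10 r=(9,10) succ=(1,0) retry=(0,2)
6 | T2 CAS | counter=11 r=(9,10) succ=(1,1) retry=(0,2)

counter=11 r=(9,10) succ=(1,1) retry=(0,2)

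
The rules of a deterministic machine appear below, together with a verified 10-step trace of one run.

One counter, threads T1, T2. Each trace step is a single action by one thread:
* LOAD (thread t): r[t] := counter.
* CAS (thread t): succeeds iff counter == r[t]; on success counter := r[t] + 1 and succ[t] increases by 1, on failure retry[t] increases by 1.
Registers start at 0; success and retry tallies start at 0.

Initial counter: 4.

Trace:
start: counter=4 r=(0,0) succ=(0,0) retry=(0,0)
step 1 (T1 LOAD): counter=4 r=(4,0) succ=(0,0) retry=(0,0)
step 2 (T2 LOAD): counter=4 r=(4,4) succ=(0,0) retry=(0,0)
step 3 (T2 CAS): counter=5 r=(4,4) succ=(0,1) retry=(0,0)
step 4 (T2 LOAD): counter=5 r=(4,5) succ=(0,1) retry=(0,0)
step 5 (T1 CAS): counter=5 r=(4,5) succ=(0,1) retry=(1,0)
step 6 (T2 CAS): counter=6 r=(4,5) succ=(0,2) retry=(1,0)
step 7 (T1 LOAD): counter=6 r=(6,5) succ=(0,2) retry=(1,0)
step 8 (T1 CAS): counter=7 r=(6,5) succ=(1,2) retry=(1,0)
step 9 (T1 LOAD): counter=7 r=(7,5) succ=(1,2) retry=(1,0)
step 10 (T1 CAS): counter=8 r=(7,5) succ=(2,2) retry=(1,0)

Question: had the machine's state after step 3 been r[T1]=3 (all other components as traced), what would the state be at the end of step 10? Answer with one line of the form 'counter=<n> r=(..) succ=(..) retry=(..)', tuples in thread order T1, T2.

state after step 3 := counter=5 r=(3,4) succ=(0,1) retry=(0,0)
step 4 (T2 LOAD): counter=5 r=(3,5) succ=(0,1) retry=(0,0)
step 5 (T1 CAS): counter=5 r=(3,5) succ=(0,1) retry=(1,0)
step 6 (T2 CAS): counter=6 r=(3,5) succ=(0,2) retry=(1,0)
step 7 (T1 LOAD): counter=6 r=(6,5) succ=(0,2) retry=(1,0)
step 8 (T1 CAS): counter=7 r=(6,5) succ=(1,2) retry=(1,0)
step 9 (T1 LOAD): counter=7 r=(7,5) succ=(1,2) retry=(1,0)
step 10 (T1 CAS): counter=8 r=(7,5) succ=(2,2) retry=(1,0)

counter=8 r=(7,5) succ=(2,2) retry=(1,0)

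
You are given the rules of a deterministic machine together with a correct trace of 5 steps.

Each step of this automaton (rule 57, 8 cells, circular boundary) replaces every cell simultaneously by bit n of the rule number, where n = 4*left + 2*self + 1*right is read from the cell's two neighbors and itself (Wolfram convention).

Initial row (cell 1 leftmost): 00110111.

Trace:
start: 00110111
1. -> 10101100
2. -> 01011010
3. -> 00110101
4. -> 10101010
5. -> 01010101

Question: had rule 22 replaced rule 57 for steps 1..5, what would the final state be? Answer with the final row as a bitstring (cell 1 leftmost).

00010010

(re-executing steps 1..5 under rule 22; state before step 1: 00110111)
1. -> 11000000
2. -> 00100001
3. -> 11110011
4. -> 00001100
5. -> 00010010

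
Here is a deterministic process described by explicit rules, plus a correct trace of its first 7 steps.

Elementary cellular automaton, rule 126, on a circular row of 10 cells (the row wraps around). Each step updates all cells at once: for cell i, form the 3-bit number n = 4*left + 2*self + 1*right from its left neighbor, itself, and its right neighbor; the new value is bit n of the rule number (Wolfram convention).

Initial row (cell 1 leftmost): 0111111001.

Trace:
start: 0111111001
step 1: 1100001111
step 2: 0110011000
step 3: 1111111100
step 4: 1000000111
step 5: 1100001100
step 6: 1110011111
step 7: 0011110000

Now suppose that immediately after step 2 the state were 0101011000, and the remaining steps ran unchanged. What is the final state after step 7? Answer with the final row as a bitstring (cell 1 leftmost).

state after step 2 := 0101011000
step 3: 1111111100
step 4: 1000000111
step 5: 1100001100
step 6: 1110011111
step 7: 0011110000

0011110000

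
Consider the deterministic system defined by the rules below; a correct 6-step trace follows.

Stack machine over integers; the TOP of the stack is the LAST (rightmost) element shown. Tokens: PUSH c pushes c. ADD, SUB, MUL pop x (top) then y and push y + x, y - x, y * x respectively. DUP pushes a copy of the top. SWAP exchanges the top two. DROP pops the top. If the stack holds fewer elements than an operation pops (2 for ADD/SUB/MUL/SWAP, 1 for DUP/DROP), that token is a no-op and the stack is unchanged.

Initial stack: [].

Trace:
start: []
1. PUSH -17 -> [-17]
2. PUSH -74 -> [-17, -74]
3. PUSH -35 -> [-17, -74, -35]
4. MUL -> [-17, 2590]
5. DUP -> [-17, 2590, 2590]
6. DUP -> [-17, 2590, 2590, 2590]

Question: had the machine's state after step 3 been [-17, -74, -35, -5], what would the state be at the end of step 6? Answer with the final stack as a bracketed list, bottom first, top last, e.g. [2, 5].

state after step 3 := [-17, -74, -35, -5]
4. MUL -> [-17, -74, 175]
5. DUP -> [-17, -74, 175, 175]
6. DUP -> [-17, -74, 175, 175, 175]

[-17, -74, 175, 175, 175]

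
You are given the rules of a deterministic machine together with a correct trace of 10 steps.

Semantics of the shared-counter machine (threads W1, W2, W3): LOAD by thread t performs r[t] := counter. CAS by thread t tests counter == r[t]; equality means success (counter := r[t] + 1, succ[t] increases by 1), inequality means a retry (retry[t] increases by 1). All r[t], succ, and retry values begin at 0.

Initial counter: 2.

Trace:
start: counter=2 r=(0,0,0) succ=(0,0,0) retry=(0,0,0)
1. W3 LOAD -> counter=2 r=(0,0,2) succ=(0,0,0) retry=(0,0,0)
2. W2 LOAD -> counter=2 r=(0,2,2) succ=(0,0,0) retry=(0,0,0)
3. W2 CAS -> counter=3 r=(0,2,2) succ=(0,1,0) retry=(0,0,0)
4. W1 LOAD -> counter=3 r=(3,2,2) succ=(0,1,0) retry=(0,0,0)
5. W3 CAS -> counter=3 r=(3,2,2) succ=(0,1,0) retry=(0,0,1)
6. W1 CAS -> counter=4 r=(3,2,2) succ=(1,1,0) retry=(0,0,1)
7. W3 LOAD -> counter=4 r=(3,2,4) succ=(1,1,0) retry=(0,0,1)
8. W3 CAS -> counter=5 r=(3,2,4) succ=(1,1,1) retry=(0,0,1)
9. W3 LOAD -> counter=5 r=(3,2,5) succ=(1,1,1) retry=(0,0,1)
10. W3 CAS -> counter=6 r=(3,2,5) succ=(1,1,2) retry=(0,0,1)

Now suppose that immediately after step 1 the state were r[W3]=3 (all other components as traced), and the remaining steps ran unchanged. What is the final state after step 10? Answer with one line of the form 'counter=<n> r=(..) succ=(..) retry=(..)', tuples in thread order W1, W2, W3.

state after step 1 := counter=2 r=(0,0,3) succ=(0,0,0) retry=(0,0,0)
2. W2 LOAD -> counter=2 r=(0,2,3) succ=(0,0,0) retry=(0,0,0)
3. W2 CAS -> counter=3 r=(0,2,3) succ=(0,1,0) retry=(0,0,0)
4. W1 LOAD -> counter=3 r=(3,2,3) succ=(0,1,0) retry=(0,0,0)
5. W3 CAS -> counter=4 r=(3,2,3) succ=(0,1,1) retry=(0,0,0)
6. W1 CAS -> counter=4 r=(3,2,3) succ=(0,1,1) retry=(1,0,0)
7. W3 LOAD -> counter=4 r=(3,2,4) succ=(0,1,1) retry=(1,0,0)
8. W3 CAS -> counter=5 r=(3,2,4) succ=(0,1,2) retry=(1,0,0)
9. W3 LOAD -> counter=5 r=(3,2,5) succ=(0,1,2) retry=(1,0,0)
10. W3 CAS -> counter=6 r=(3,2,5) succ=(0,1,3) retry=(1,0,0)

counter=6 r=(3,2,5) succ=(0,1,3) retry=(1,0,0)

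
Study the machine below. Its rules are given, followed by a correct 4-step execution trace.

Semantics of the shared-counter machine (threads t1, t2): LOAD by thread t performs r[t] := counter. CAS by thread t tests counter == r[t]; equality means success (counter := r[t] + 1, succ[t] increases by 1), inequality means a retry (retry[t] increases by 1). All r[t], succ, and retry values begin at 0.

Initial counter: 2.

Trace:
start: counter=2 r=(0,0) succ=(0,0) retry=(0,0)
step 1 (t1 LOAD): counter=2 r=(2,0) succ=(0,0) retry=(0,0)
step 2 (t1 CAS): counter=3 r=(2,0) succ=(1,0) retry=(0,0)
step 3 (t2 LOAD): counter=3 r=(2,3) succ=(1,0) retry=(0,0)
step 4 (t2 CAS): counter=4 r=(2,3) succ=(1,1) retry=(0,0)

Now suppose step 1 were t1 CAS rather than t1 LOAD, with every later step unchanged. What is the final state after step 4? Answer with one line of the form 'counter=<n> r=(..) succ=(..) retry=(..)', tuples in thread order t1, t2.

counter=3 r=(0,2) succ=(0,1) retry=(2,0)

(re-executing from step 1 with the substitution; state before step 1: counter=2 r=(0,0) succ=(0,0) retry=(0,0))
step 1 (t1 CAS): counter=2 r=(0,0) succ=(0,0) retry=(1,0)
step 2 (t1 CAS): counter=2 r=(0,0) succ=(0,0) retry=(2,0)
step 3 (t2 LOAD): counter=2 r=(0,2) succ=(0,0) retry=(2,0)
step 4 (t2 CAS): counter=3 r=(0,2) succ=(0,1) retry=(2,0)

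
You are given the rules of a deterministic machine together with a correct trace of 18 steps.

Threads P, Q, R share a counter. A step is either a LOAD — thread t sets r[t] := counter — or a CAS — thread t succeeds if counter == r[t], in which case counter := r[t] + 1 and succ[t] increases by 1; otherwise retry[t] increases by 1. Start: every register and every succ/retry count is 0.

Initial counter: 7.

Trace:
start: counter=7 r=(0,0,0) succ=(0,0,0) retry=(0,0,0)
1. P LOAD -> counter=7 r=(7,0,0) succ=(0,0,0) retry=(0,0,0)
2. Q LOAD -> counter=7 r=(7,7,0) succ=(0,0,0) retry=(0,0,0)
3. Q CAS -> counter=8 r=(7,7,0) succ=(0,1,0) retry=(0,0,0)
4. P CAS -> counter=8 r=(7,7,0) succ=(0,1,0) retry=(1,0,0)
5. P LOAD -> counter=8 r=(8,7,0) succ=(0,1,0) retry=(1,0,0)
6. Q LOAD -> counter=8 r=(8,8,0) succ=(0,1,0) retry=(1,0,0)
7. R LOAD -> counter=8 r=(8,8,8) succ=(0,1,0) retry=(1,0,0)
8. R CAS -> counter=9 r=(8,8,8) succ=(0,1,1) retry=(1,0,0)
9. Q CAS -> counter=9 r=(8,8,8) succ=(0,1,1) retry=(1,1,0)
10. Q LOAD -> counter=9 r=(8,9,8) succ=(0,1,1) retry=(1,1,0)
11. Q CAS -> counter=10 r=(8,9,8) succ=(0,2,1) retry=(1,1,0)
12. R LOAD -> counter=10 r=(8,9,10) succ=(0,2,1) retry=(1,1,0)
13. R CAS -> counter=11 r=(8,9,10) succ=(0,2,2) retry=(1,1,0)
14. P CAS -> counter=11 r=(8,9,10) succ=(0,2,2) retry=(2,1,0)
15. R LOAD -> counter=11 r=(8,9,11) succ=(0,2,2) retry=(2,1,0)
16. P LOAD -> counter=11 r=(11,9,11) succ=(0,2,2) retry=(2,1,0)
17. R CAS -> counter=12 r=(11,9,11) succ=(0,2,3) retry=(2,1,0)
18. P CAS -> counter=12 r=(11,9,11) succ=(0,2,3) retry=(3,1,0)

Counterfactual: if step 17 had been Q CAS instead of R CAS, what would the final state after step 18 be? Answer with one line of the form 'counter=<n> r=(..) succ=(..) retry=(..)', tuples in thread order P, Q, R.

(re-executing from step 17 with the substitution; state before step 17: counter=11 r=(11,9,11) succ=(0,2,2) retry=(2,1,0))
17. Q CAS -> counter=11 r=(11,9,11) succ=(0,2,2) retry=(2,2,0)
18. P CAS -> counter=12 r=(11,9,11) succ=(1,2,2) retry=(2,2,0)

counter=12 r=(11,9,11) succ=(1,2,2) retry=(2,2,0)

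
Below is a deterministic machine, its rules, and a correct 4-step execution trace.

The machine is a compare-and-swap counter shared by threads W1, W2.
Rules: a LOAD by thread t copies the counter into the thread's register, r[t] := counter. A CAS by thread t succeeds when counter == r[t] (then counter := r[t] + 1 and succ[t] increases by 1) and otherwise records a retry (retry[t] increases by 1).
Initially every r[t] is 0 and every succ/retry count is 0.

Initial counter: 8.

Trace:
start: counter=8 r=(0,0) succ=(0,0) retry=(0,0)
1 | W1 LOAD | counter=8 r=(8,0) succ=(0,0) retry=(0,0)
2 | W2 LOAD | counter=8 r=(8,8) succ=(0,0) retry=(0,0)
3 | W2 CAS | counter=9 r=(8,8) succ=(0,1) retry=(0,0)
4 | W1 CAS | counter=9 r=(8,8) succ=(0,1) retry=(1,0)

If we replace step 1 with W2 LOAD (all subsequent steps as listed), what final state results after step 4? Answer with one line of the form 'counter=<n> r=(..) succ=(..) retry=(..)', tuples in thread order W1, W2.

counter=9 r=(0,8) succ=(0,1) retry=(1,0)

(re-executing from step 1 with the substitution; state before step 1: counter=8 r=(0,0) succ=(0,0) retry=(0,0))
1 | W2 LOAD | counter=8 r=(0,8) succ=(0,0) retry=(0,0)
2 | W2 LOAD | counter=8 r=(0,8) succ=(0,0) retry=(0,0)
3 | W2 CAS | counter=9 r=(0,8) succ=(0,1) retry=(0,0)
4 | W1 CAS | counter=9 r=(0,8) succ=(0,1) retry=(1,0)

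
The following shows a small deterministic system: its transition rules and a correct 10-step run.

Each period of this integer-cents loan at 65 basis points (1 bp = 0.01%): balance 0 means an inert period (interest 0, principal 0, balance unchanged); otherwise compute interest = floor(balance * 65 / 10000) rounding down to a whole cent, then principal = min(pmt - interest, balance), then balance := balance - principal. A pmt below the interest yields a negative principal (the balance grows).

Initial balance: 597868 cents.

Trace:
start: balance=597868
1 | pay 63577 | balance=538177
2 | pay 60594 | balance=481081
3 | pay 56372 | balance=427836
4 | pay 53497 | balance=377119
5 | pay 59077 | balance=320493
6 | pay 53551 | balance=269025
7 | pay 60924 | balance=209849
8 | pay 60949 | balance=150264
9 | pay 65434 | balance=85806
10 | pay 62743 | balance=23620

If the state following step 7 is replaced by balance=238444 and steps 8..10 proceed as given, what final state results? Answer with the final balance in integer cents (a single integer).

state after step 7 := balance=238444
8 | pay 60949 | balance=179044
9 | pay 65434 | balance=114773
10 | pay 62743 | balance=52776

52776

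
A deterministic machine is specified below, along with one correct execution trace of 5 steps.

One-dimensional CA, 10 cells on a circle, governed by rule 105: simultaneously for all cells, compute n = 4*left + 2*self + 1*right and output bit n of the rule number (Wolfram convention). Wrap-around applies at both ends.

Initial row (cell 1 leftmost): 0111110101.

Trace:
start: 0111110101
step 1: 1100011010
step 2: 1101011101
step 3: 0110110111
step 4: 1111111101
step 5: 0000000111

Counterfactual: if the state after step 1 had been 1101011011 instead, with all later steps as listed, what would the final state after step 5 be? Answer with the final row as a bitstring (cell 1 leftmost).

state after step 1 := 1101011011
step 2: 0110111110
step 3: 0111100010
step 4: 0100101000
step 5: 0000010011

0000010011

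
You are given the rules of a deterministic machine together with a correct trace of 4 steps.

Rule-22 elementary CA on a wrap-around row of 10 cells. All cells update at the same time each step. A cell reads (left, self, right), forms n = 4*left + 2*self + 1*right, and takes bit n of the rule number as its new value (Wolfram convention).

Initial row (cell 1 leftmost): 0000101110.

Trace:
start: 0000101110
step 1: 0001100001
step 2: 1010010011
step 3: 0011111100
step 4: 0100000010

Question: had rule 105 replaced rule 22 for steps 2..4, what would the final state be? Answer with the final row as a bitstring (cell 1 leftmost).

(re-executing steps 2..4 under rule 105; state before step 2: 0001100001)
step 2: 0101101100
step 3: 0011111101
step 4: 0010000110

0010000110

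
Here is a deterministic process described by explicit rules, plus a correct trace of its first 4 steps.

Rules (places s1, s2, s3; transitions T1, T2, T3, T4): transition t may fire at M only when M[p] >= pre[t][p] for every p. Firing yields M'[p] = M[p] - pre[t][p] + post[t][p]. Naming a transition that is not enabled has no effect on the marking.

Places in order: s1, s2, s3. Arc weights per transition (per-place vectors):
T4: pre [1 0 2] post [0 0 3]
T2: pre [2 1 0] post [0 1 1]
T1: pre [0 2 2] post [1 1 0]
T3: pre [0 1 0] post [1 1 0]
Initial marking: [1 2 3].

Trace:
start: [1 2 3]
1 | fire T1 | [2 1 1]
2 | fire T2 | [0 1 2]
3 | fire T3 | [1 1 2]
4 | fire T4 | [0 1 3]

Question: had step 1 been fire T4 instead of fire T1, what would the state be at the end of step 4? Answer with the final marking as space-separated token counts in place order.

0 2 5

(re-executing from step 1 with the substitution; state before step 1: [1 2 3])
1 | fire T4 | [0 2 4]
2 | fire T2 | [0 2 4]
3 | fire T3 | [1 2 4]
4 | fire T4 | [0 2 5]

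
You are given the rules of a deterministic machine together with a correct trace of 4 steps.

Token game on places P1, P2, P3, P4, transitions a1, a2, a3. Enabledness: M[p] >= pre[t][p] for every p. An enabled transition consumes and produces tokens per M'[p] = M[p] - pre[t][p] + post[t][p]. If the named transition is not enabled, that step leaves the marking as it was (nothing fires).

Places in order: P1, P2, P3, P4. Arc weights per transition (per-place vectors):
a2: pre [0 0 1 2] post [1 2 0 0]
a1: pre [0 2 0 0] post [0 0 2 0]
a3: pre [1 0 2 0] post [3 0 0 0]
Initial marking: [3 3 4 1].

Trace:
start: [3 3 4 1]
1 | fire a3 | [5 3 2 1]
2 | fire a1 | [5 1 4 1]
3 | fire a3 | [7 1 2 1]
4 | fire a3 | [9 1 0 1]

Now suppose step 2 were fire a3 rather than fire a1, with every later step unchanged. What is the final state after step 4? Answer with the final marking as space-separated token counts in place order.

7 3 0 1

(re-executing from step 2 with the substitution; state before step 2: [5 3 2 1])
2 | fire a3 | [7 3 0 1]
3 | fire a3 | [7 3 0 1]
4 | fire a3 | [7 3 0 1]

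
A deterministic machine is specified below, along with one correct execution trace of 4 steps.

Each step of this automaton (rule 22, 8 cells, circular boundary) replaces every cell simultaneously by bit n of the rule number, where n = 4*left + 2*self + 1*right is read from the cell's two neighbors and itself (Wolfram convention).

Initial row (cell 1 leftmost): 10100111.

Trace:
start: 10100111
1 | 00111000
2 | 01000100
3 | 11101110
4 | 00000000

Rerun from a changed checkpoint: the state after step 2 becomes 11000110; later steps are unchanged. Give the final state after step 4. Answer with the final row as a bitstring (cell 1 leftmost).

01101100

state after step 2 := 11000110
3 | 00101000
4 | 01101100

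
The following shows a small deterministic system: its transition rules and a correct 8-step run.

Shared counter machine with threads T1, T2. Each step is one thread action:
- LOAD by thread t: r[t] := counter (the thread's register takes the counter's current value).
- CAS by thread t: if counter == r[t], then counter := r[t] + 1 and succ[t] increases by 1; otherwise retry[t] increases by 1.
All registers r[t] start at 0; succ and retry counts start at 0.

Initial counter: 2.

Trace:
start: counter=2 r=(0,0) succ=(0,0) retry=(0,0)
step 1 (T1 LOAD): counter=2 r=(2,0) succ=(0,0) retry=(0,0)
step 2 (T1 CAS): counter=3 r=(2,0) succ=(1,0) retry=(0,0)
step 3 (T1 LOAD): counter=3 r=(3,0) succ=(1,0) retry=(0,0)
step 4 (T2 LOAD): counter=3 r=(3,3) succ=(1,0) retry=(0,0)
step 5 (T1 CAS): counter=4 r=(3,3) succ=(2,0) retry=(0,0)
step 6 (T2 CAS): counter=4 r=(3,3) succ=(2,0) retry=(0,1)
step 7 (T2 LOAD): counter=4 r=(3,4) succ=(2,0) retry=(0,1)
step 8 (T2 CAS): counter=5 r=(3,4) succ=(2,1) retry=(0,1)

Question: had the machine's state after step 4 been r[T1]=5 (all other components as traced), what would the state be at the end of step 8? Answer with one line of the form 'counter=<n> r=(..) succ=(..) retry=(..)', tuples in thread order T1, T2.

state after step 4 := counter=3 r=(5,3) succ=(1,0) retry=(0,0)
step 5 (T1 CAS): counter=3 r=(5,3) succ=(1,0) retry=(1,0)
step 6 (T2 CAS): counter=4 r=(5,3) succ=(1,1) retry=(1,0)
step 7 (T2 LOAD): counter=4 r=(5,4) succ=(1,1) retry=(1,0)
step 8 (T2 CAS): counter=5 r=(5,4) succ=(1,2) retry=(1,0)

counter=5 r=(5,4) succ=(1,2) retry=(1,0)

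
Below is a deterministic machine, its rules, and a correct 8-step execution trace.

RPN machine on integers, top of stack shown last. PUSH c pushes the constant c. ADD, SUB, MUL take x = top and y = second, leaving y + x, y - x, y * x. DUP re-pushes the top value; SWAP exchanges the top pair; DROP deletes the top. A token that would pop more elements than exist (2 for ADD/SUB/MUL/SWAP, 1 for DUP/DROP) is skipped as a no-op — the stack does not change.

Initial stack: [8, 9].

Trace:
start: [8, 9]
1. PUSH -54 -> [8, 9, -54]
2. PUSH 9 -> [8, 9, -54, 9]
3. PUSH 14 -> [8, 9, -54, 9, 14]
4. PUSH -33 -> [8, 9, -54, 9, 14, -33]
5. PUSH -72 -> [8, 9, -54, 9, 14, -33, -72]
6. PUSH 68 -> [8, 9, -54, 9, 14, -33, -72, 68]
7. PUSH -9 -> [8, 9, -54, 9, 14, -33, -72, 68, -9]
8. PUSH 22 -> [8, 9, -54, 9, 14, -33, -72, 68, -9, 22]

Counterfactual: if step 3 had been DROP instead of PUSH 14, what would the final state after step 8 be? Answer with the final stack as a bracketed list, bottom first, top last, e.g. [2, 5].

(re-executing from step 3 with the substitution; state before step 3: [8, 9, -54, 9])
3. DROP -> [8, 9, -54]
4. PUSH -33 -> [8, 9, -54, -33]
5. PUSH -72 -> [8, 9, -54, -33, -72]
6. PUSH 68 -> [8, 9, -54, -33, -72, 68]
7. PUSH -9 -> [8, 9, -54, -33, -72, 68, -9]
8. PUSH 22 -> [8, 9, -54, -33, -72, 68, -9, 22]

[8, 9, -54, -33, -72, 68, -9, 22]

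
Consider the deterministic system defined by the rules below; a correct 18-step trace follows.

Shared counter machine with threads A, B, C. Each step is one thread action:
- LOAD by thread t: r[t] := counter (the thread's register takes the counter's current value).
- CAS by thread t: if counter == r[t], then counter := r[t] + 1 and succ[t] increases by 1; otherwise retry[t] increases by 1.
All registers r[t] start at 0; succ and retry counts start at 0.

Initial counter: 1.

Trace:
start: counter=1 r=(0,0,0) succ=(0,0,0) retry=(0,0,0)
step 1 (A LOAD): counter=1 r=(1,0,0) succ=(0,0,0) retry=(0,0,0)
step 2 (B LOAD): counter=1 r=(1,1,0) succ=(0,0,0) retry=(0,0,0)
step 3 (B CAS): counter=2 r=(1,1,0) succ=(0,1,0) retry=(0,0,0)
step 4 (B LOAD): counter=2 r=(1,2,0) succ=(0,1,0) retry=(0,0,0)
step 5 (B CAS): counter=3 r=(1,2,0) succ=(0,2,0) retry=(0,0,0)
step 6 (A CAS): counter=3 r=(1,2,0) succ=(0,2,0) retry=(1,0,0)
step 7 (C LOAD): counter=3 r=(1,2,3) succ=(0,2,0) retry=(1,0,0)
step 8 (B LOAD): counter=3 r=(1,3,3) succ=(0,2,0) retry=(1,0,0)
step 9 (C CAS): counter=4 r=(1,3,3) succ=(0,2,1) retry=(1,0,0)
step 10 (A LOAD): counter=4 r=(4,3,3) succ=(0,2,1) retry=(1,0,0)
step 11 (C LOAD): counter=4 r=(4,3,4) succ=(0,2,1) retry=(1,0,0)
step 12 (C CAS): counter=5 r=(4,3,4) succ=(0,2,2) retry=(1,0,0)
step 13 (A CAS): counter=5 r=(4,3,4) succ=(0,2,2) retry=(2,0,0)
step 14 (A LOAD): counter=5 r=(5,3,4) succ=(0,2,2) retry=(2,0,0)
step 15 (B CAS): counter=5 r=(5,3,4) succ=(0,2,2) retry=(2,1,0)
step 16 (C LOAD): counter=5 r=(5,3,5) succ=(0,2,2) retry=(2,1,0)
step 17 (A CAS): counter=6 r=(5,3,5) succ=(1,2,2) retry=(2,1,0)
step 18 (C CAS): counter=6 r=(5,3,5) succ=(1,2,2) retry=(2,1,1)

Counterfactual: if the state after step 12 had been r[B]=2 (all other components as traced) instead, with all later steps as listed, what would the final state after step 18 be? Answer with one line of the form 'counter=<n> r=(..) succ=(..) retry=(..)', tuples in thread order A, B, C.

counter=6 r=(5,2,5) succ=(1,2,2) retry=(2,1,1)

state after step 12 := counter=5 r=(4,2,4) succ=(0,2,2) retry=(1,0,0)
step 13 (A CAS): counter=5 r=(4,2,4) succ=(0,2,2) retry=(2,0,0)
step 14 (A LOAD): counter=5 r=(5,2,4) succ=(0,2,2) retry=(2,0,0)
step 15 (B CAS): counter=5 r=(5,2,4) succ=(0,2,2) retry=(2,1,0)
step 16 (C LOAD): counter=5 r=(5,2,5) succ=(0,2,2) retry=(2,1,0)
step 17 (A CAS): counter=6 r=(5,2,5) succ=(1,2,2) retry=(2,1,0)
step 18 (C CAS): counter=6 r=(5,2,5) succ=(1,2,2) retry=(2,1,1)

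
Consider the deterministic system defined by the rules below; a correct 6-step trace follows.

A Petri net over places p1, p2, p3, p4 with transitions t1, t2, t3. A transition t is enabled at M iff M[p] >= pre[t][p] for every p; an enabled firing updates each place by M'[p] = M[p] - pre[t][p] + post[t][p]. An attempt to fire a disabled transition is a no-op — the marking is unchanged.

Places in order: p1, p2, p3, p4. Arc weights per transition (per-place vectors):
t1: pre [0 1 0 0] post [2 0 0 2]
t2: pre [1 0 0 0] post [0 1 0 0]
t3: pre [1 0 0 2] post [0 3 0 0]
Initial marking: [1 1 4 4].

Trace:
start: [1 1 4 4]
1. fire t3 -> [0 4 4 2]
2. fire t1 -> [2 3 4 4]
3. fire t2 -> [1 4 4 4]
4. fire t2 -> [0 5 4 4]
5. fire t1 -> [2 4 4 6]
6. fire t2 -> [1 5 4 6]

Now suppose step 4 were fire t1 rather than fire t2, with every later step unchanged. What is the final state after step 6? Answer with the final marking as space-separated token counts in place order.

(re-executing from step 4 with the substitution; state before step 4: [1 4 4 4])
4. fire t1 -> [3 3 4 6]
5. fire t1 -> [5 2 4 8]
6. fire t2 -> [4 3 4 8]

4 3 4 8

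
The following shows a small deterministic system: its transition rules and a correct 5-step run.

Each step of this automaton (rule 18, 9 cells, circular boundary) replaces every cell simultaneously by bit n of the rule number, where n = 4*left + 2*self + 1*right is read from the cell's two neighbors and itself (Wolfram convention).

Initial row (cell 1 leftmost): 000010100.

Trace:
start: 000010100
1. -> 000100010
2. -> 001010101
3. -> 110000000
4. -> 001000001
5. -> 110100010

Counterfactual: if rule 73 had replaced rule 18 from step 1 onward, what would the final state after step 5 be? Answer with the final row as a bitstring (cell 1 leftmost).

(re-executing steps 1..5 under rule 73; state before step 1: 000010100)
1. -> 111000001
2. -> 001011101
3. -> 000010100
4. -> 111000001
5. -> 001011101

001011101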